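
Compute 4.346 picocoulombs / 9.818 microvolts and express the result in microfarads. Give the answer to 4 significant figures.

(4.346 × 10^-12) / (9.818 × 10^-6) = 0.442656 × 10^-6 F

0.4427 microfarads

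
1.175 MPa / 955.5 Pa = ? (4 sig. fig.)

(1.175 × 10^6) / (955.5) = 0.0012297 × 10^6

1230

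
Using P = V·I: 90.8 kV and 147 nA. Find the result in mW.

13.3476 mW

90.8 × 10^3 × 147 × 10^-9 = 13347.6 × 10^-6 W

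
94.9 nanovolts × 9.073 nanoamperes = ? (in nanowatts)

0.0000008610277 nanowatts

94.9e-9 × 9.073e-9 = 861.0277e-18 W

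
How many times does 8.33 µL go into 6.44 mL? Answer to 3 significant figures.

773

(6.44 × 10^-3) / (8.33 × 10^-6) = 0.7731 × 10^3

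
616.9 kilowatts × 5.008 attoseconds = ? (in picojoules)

616.9 × 10³ × 5.008 × 10⁻¹⁸ = 3089.4352 × 10⁻¹⁵ J

3.0894352 picojoules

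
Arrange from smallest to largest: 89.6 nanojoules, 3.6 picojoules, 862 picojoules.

3.6 picojoules < 862 picojoules < 89.6 nanojoules

89.6 nanojoules = 0.0000000896 joules
3.6 picojoules = 0.0000000000036 joules
862 picojoules = 0.000000000862 joules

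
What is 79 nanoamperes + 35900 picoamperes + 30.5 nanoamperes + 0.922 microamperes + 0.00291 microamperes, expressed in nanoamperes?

In nanoamperes:
  79 nanoamperes → 79
  35900 picoamperes = 35900e-3 nanoamperes = 35.9
  30.5 nanoamperes → 30.5
  0.922 microamperes = 0.922e3 nanoamperes = 922
  0.00291 microamperes = 0.00291e3 nanoamperes = 2.91
Sum: 79 + 35.9 + 30.5 + 922 + 2.91 = 1070.31

1070.31 nanoamperes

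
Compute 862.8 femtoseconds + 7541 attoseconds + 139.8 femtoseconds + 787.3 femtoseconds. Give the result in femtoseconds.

1797.441 femtoseconds

In femtoseconds:
  862.8 femtoseconds → 862.8
  7541 attoseconds = 7541 × 10⁻³ femtoseconds = 7.541
  139.8 femtoseconds → 139.8
  787.3 femtoseconds → 787.3
Sum: 862.8 + 7.541 + 139.8 + 787.3 = 1797.441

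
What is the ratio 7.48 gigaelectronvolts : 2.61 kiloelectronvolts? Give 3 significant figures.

(7.48e9) / (2.61e3) = 2.866e6

2870000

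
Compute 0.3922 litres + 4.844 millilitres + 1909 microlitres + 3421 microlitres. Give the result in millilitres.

402.374 millilitres

In millilitres:
  0.3922 litres = 0.3922 × 10^3 millilitres = 392.2
  4.844 millilitres → 4.844
  1909 microlitres = 1909 × 10^-3 millilitres = 1.909
  3421 microlitres = 3421 × 10^-3 millilitres = 3.421
Sum: 392.2 + 4.844 + 1.909 + 3.421 = 402.374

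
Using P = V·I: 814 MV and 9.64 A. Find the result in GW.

7.84696 GW

814 × 10⁶ × 9.64 = 7846.96 × 10⁶ W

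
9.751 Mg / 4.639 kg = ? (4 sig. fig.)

(9.751e6) / (4.639e3) = 2.102e3

2102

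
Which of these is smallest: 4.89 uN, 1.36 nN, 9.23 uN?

1.36 nN

4.89 uN = 0.00000489 N
1.36 nN = 0.00000000136 N
9.23 uN = 0.00000923 N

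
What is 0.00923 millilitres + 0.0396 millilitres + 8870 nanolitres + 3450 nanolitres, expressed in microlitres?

61.15 microlitres

In microlitres:
  0.00923 millilitres = 0.00923 × 10^3 microlitres = 9.23
  0.0396 millilitres = 0.0396 × 10^3 microlitres = 39.6
  8870 nanolitres = 8870 × 10^-3 microlitres = 8.87
  3450 nanolitres = 3450 × 10^-3 microlitres = 3.45
Sum: 9.23 + 39.6 + 8.87 + 3.45 = 61.15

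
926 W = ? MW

(no prefix) = 10^0, mega = 10^6; factor is 10^-6.
926 × 10^-6 = 0.000926

0.000926 MW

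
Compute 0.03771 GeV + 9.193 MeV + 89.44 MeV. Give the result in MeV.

In MeV:
  0.03771 GeV = 0.03771 × 10³ MeV = 37.71
  9.193 MeV → 9.193
  89.44 MeV → 89.44
Sum: 37.71 + 9.193 + 89.44 = 136.343

136.343 MeV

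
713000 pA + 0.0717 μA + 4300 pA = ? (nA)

In nA:
  713000 pA = 713000 × 10⁻³ nA = 713
  0.0717 μA = 0.0717 × 10³ nA = 71.7
  4300 pA = 4300 × 10⁻³ nA = 4.3
Sum: 713 + 71.7 + 4.3 = 789

789 nA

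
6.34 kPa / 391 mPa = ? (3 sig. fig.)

16200

(6.34e3) / (391e-3) = 0.01621e6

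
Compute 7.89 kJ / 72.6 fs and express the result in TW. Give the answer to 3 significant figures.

(7.89 × 10^3) / (72.6 × 10^-15) = 0.10868 × 10^18 W

109000 TW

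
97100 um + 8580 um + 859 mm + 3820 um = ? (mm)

968.5 mm

In mm:
  97100 um = 97100 × 10^-3 mm = 97.1
  8580 um = 8580 × 10^-3 mm = 8.58
  859 mm → 859
  3820 um = 3820 × 10^-3 mm = 3.82
Sum: 97.1 + 8.58 + 859 + 3.82 = 968.5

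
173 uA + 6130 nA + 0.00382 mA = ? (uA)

182.95 uA

In uA:
  173 uA → 173
  6130 nA = 6130 × 10^-3 uA = 6.13
  0.00382 mA = 0.00382 × 10^3 uA = 3.82
Sum: 173 + 6.13 + 3.82 = 182.95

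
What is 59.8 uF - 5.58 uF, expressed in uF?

54.22 uF

In uF:
  59.8 uF → 59.8
  5.58 uF → 5.58
Difference: 59.8 - 5.58 = 54.22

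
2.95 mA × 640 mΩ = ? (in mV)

1.888 mV

2.95e-3 × 640e-3 = 1888e-6 V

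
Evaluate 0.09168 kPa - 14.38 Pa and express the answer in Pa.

In Pa:
  0.09168 kPa = 0.09168e3 Pa = 91.68
  14.38 Pa → 14.38
Difference: 91.68 - 14.38 = 77.3

77.3 Pa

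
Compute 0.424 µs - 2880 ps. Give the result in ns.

In ns:
  0.424 µs = 0.424 × 10^3 ns = 424
  2880 ps = 2880 × 10^-3 ns = 2.88
Difference: 424 - 2.88 = 421.12

421.12 ns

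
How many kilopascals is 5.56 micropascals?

micro = 10^-6, kilo = 10^3; factor is 10^-9.
5.56 × 10^-9 = 0.00000000556

0.00000000556 kilopascals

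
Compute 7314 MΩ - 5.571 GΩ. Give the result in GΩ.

1.743 GΩ

In GΩ:
  7314 MΩ = 7314 × 10⁻³ GΩ = 7.314
  5.571 GΩ → 5.571
Difference: 7.314 - 5.571 = 1.743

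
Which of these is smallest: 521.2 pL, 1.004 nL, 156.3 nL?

521.2 pL = 0.0000000005212 L
1.004 nL = 0.000000001004 L
156.3 nL = 0.0000001563 L

521.2 pL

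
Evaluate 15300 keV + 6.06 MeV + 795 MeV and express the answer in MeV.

816.36 MeV

In MeV:
  15300 keV = 15300 × 10^-3 MeV = 15.3
  6.06 MeV → 6.06
  795 MeV → 795
Sum: 15.3 + 6.06 + 795 = 816.36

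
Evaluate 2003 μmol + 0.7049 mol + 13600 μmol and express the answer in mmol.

720.503 mmol

In mmol:
  2003 μmol = 2003e-3 mmol = 2.003
  0.7049 mol = 0.7049e3 mmol = 704.9
  13600 μmol = 13600e-3 mmol = 13.6
Sum: 2.003 + 704.9 + 13.6 = 720.503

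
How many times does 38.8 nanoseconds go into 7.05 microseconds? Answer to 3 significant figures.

(7.05 × 10⁻⁶) / (38.8 × 10⁻⁹) = 0.1817 × 10³

182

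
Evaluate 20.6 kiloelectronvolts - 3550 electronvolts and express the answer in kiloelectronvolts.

In kiloelectronvolts:
  20.6 kiloelectronvolts → 20.6
  3550 electronvolts = 3550e-3 kiloelectronvolts = 3.55
Difference: 20.6 - 3.55 = 17.05

17.05 kiloelectronvolts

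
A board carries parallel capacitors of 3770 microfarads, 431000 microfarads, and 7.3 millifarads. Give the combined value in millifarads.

In millifarads:
  3770 microfarads = 3770 × 10^-3 millifarads = 3.77
  431000 microfarads = 431000 × 10^-3 millifarads = 431
  7.3 millifarads → 7.3
Sum: 3.77 + 431 + 7.3 = 442.07

442.07 millifarads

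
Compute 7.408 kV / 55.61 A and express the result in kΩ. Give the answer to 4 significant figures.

(7.408 × 10³) / (55.61) = 0.133213 × 10³ Ω

0.1332 kΩ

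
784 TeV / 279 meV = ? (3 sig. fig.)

(784 × 10^12) / (279 × 10^-3) = 2.81 × 10^15

2810000000000000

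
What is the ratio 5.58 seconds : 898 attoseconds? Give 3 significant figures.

(5.58) / (898 × 10^-18) = 0.006214 × 10^18

6210000000000000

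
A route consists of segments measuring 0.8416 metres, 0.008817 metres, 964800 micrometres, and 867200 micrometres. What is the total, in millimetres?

2682.417 millimetres

In millimetres:
  0.8416 metres = 0.8416e3 millimetres = 841.6
  0.008817 metres = 0.008817e3 millimetres = 8.817
  964800 micrometres = 964800e-3 millimetres = 964.8
  867200 micrometres = 867200e-3 millimetres = 867.2
Sum: 841.6 + 8.817 + 964.8 + 867.2 = 2682.417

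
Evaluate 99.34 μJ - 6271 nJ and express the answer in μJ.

In μJ:
  99.34 μJ → 99.34
  6271 nJ = 6271 × 10^-3 μJ = 6.271
Difference: 99.34 - 6.271 = 93.069

93.069 μJ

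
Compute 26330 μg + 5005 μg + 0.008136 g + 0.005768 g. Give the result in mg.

In mg:
  26330 μg = 26330 × 10⁻³ mg = 26.33
  5005 μg = 5005 × 10⁻³ mg = 5.005
  0.008136 g = 0.008136 × 10³ mg = 8.136
  0.005768 g = 0.005768 × 10³ mg = 5.768
Sum: 26.33 + 5.005 + 8.136 + 5.768 = 45.239

45.239 mg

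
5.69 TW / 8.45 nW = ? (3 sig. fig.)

673000000000000000000

(5.69 × 10^12) / (8.45 × 10^-9) = 0.6734 × 10^21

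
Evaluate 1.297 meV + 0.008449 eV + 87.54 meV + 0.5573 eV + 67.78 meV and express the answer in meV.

722.366 meV

In meV:
  1.297 meV → 1.297
  0.008449 eV = 0.008449 × 10³ meV = 8.449
  87.54 meV → 87.54
  0.5573 eV = 0.5573 × 10³ meV = 557.3
  67.78 meV → 67.78
Sum: 1.297 + 8.449 + 87.54 + 557.3 + 67.78 = 722.366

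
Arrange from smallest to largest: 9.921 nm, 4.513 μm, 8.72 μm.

9.921 nm = 0.000000009921 m
4.513 μm = 0.000004513 m
8.72 μm = 0.00000872 m

9.921 nm < 4.513 μm < 8.72 μm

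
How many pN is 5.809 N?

5809000000000 pN

(no prefix) = 10^0, pico = 10^-12; factor is 10^12.
5.809 × 10^12 = 5809000000000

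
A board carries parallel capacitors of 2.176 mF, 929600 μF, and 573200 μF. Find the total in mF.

1504.976 mF

In mF:
  2.176 mF → 2.176
  929600 μF = 929600e-3 mF = 929.6
  573200 μF = 573200e-3 mF = 573.2
Sum: 2.176 + 929.6 + 573.2 = 1504.976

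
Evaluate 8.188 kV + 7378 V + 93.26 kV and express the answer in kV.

108.826 kV

In kV:
  8.188 kV → 8.188
  7378 V = 7378 × 10^-3 kV = 7.378
  93.26 kV → 93.26
Sum: 8.188 + 7.378 + 93.26 = 108.826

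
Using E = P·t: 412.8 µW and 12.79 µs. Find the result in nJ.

5.279712 nJ

412.8 × 10^-6 × 12.79 × 10^-6 = 5279.712 × 10^-12 J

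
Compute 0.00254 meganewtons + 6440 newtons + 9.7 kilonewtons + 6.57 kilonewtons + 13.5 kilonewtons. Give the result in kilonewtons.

In kilonewtons:
  0.00254 meganewtons = 0.00254e3 kilonewtons = 2.54
  6440 newtons = 6440e-3 kilonewtons = 6.44
  9.7 kilonewtons → 9.7
  6.57 kilonewtons → 6.57
  13.5 kilonewtons → 13.5
Sum: 2.54 + 6.44 + 9.7 + 6.57 + 13.5 = 38.75

38.75 kilonewtons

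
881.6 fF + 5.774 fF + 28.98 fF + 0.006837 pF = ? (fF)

923.191 fF

In fF:
  881.6 fF → 881.6
  5.774 fF → 5.774
  28.98 fF → 28.98
  0.006837 pF = 0.006837 × 10³ fF = 6.837
Sum: 881.6 + 5.774 + 28.98 + 6.837 = 923.191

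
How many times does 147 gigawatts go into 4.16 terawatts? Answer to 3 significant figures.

(4.16 × 10¹²) / (147 × 10⁹) = 0.0283 × 10³

28.3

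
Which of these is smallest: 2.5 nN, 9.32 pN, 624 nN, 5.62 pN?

5.62 pN

2.5 nN = 0.0000000025 N
9.32 pN = 0.00000000000932 N
624 nN = 0.000000624 N
5.62 pN = 0.00000000000562 N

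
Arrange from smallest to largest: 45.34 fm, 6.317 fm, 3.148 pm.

45.34 fm = 0.00000000000004534 m
6.317 fm = 0.000000000000006317 m
3.148 pm = 0.000000000003148 m

6.317 fm < 45.34 fm < 3.148 pm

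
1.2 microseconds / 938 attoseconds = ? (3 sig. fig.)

1280000000

(1.2 × 10^-6) / (938 × 10^-18) = 0.001279 × 10^12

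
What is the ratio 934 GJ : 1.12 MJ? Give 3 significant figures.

834000

(934 × 10⁹) / (1.12 × 10⁶) = 833.9 × 10³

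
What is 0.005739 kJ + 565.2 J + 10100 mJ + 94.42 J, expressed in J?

675.459 J

In J:
  0.005739 kJ = 0.005739 × 10³ J = 5.739
  565.2 J → 565.2
  10100 mJ = 10100 × 10⁻³ J = 10.1
  94.42 J → 94.42
Sum: 5.739 + 565.2 + 10.1 + 94.42 = 675.459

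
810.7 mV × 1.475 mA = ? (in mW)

810.7e-3 × 1.475e-3 = 1195.7825e-6 W

1.1957825 mW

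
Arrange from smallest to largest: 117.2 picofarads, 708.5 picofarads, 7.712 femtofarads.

117.2 picofarads = 0.0000000001172 farads
708.5 picofarads = 0.0000000007085 farads
7.712 femtofarads = 0.000000000000007712 farads

7.712 femtofarads < 117.2 picofarads < 708.5 picofarads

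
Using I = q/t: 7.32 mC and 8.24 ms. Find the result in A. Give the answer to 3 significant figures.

(7.32 × 10^-3) / (8.24 × 10^-3) = 0.88835 A

0.888 A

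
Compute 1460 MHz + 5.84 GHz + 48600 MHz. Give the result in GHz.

55.9 GHz

In GHz:
  1460 MHz = 1460 × 10^-3 GHz = 1.46
  5.84 GHz → 5.84
  48600 MHz = 48600 × 10^-3 GHz = 48.6
Sum: 1.46 + 5.84 + 48.6 = 55.9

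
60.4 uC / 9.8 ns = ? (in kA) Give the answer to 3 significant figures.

6.16 kA

(60.4 × 10⁻⁶) / (9.8 × 10⁻⁹) = 6.1633 × 10³ A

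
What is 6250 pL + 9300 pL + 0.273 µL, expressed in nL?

288.55 nL

In nL:
  6250 pL = 6250 × 10^-3 nL = 6.25
  9300 pL = 9300 × 10^-3 nL = 9.3
  0.273 µL = 0.273 × 10^3 nL = 273
Sum: 6.25 + 9.3 + 273 = 288.55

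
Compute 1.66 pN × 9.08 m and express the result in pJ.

15.0728 pJ

1.66e-12 × 9.08 = 15.0728e-12 J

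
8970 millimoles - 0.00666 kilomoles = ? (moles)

In moles:
  8970 millimoles = 8970 × 10⁻³ moles = 8.97
  0.00666 kilomoles = 0.00666 × 10³ moles = 6.66
Difference: 8.97 - 6.66 = 2.31

2.31 moles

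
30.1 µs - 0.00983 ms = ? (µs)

In µs:
  30.1 µs → 30.1
  0.00983 ms = 0.00983 × 10³ µs = 9.83
Difference: 30.1 - 9.83 = 20.27

20.27 µs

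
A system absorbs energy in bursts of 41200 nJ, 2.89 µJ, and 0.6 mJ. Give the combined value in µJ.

In µJ:
  41200 nJ = 41200 × 10^-3 µJ = 41.2
  2.89 µJ → 2.89
  0.6 mJ = 0.6 × 10^3 µJ = 600
Sum: 41.2 + 2.89 + 600 = 644.09

644.09 µJ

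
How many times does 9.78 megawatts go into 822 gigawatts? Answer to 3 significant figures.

(822e9) / (9.78e6) = 84.05e3

84000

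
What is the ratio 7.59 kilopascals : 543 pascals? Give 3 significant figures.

14.0

(7.59 × 10^3) / (543) = 0.01398 × 10^3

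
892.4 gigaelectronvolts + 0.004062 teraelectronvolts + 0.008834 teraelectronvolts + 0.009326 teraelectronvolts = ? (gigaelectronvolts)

914.622 gigaelectronvolts

In gigaelectronvolts:
  892.4 gigaelectronvolts → 892.4
  0.004062 teraelectronvolts = 0.004062 × 10^3 gigaelectronvolts = 4.062
  0.008834 teraelectronvolts = 0.008834 × 10^3 gigaelectronvolts = 8.834
  0.009326 teraelectronvolts = 0.009326 × 10^3 gigaelectronvolts = 9.326
Sum: 892.4 + 4.062 + 8.834 + 9.326 = 914.622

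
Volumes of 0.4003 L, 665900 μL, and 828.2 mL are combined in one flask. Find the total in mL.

In mL:
  0.4003 L = 0.4003 × 10³ mL = 400.3
  665900 μL = 665900 × 10⁻³ mL = 665.9
  828.2 mL → 828.2
Sum: 400.3 + 665.9 + 828.2 = 1894.4

1894.4 mL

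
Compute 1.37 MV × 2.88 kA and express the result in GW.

3.9456 GW

1.37e6 × 2.88e3 = 3.9456e9 W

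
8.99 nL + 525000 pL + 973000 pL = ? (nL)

In nL:
  8.99 nL → 8.99
  525000 pL = 525000 × 10^-3 nL = 525
  973000 pL = 973000 × 10^-3 nL = 973
Sum: 8.99 + 525 + 973 = 1506.99

1506.99 nL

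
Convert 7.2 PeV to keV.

peta = 10^15, kilo = 10^3; factor is 10^12.
7.2 × 10^12 = 7200000000000

7200000000000 keV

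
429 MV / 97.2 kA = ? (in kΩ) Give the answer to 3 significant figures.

4.41 kΩ

(429 × 10^6) / (97.2 × 10^3) = 4.4136 × 10^3 Ω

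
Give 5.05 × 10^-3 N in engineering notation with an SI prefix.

= 5.05 × 10^-3 N; 10^-3 is milli.

5.05 mN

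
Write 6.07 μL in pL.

6070000 pL

micro = 1e-6, pico = 1e-12; factor is 1e6.
6.07 × 1e6 = 6070000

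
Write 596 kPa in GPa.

kilo = 10^3, giga = 10^9; factor is 10^-6.
596 × 10^-6 = 0.000596

0.000596 GPa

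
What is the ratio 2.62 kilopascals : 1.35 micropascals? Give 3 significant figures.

1940000000

(2.62e3) / (1.35e-6) = 1.941e9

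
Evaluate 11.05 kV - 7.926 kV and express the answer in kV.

3.124 kV

In kV:
  11.05 kV → 11.05
  7.926 kV → 7.926
Difference: 11.05 - 7.926 = 3.124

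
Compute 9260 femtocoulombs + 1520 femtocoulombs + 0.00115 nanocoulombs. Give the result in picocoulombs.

In picocoulombs:
  9260 femtocoulombs = 9260 × 10⁻³ picocoulombs = 9.26
  1520 femtocoulombs = 1520 × 10⁻³ picocoulombs = 1.52
  0.00115 nanocoulombs = 0.00115 × 10³ picocoulombs = 1.15
Sum: 9.26 + 1.52 + 1.15 = 11.93

11.93 picocoulombs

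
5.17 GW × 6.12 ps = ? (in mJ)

5.17e9 × 6.12e-12 = 31.6404e-3 J

31.6404 mJ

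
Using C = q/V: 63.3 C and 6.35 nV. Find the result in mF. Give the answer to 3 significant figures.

(63.3) / (6.35 × 10⁻⁹) = 9.9685 × 10⁹ F

9970000000000 mF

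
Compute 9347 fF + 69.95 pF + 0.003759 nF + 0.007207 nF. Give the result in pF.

In pF:
  9347 fF = 9347 × 10⁻³ pF = 9.347
  69.95 pF → 69.95
  0.003759 nF = 0.003759 × 10³ pF = 3.759
  0.007207 nF = 0.007207 × 10³ pF = 7.207
Sum: 9.347 + 69.95 + 3.759 + 7.207 = 90.263

90.263 pF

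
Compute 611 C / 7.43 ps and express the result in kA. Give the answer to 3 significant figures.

(611) / (7.43 × 10⁻¹²) = 82.234 × 10¹² A

82200000000 kA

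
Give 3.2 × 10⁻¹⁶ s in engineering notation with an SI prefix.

= 320 × 10⁻¹⁸ s; 10⁻¹⁸ is atto.

320 as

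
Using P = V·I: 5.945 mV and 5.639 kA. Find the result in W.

5.945 × 10⁻³ × 5.639 × 10³ = 33.523855 W

33.523855 W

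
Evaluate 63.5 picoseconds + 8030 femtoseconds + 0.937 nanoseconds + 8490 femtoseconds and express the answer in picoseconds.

In picoseconds:
  63.5 picoseconds → 63.5
  8030 femtoseconds = 8030 × 10^-3 picoseconds = 8.03
  0.937 nanoseconds = 0.937 × 10^3 picoseconds = 937
  8490 femtoseconds = 8490 × 10^-3 picoseconds = 8.49
Sum: 63.5 + 8.03 + 937 + 8.49 = 1017.02

1017.02 picoseconds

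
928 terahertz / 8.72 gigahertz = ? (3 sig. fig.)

(928 × 10^12) / (8.72 × 10^9) = 106.4 × 10^3

106000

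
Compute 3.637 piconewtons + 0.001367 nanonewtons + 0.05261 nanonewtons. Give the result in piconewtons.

57.614 piconewtons

In piconewtons:
  3.637 piconewtons → 3.637
  0.001367 nanonewtons = 0.001367e3 piconewtons = 1.367
  0.05261 nanonewtons = 0.05261e3 piconewtons = 52.61
Sum: 3.637 + 1.367 + 52.61 = 57.614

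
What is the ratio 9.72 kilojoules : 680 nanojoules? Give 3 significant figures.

14300000000

(9.72e3) / (680e-9) = 0.01429e12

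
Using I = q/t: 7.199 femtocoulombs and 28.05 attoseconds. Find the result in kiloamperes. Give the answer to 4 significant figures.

0.2566 kiloamperes

(7.199 × 10^-15) / (28.05 × 10^-18) = 0.256649 × 10^3 A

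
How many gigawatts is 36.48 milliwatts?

milli = 1e-3, giga = 1e9; factor is 1e-12.
36.48 × 1e-12 = 0.00000000003648

0.00000000003648 gigawatts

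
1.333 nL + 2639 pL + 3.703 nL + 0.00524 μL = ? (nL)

12.915 nL

In nL:
  1.333 nL → 1.333
  2639 pL = 2639 × 10⁻³ nL = 2.639
  3.703 nL → 3.703
  0.00524 μL = 0.00524 × 10³ nL = 5.24
Sum: 1.333 + 2.639 + 3.703 + 5.24 = 12.915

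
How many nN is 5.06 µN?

5060 nN

micro = 10⁻⁶, nano = 10⁻⁹; factor is 10³.
5.06 × 10³ = 5060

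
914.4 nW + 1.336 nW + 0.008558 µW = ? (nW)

In nW:
  914.4 nW → 914.4
  1.336 nW → 1.336
  0.008558 µW = 0.008558e3 nW = 8.558
Sum: 914.4 + 1.336 + 8.558 = 924.294

924.294 nW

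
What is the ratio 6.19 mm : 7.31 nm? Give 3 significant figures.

847000

(6.19 × 10^-3) / (7.31 × 10^-9) = 0.8468 × 10^6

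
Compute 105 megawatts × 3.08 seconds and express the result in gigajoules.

105 × 10^6 × 3.08 = 323.4 × 10^6 J

0.3234 gigajoules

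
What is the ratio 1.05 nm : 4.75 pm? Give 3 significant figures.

221

(1.05e-9) / (4.75e-12) = 0.2211e3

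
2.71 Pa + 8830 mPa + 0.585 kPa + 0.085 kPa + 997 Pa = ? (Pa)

In Pa:
  2.71 Pa → 2.71
  8830 mPa = 8830 × 10⁻³ Pa = 8.83
  0.585 kPa = 0.585 × 10³ Pa = 585
  0.085 kPa = 0.085 × 10³ Pa = 85
  997 Pa → 997
Sum: 2.71 + 8.83 + 585 + 85 + 997 = 1678.54

1678.54 Pa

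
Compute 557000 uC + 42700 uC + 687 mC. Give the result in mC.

1286.7 mC

In mC:
  557000 uC = 557000 × 10⁻³ mC = 557
  42700 uC = 42700 × 10⁻³ mC = 42.7
  687 mC → 687
Sum: 557 + 42.7 + 687 = 1286.7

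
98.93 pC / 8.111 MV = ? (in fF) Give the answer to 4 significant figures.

(98.93e-12) / (8.111e6) = 12.197e-18 F

0.01220 fF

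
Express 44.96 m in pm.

44960000000000 pm

(no prefix) = 10^0, pico = 10^-12; factor is 10^12.
44.96 × 10^12 = 44960000000000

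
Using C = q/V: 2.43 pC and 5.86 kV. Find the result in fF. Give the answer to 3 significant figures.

(2.43 × 10⁻¹²) / (5.86 × 10³) = 0.41468 × 10⁻¹⁵ F

0.415 fF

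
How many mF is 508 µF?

0.508 mF

micro = 1e-6, milli = 1e-3; factor is 1e-3.
508 × 1e-3 = 0.508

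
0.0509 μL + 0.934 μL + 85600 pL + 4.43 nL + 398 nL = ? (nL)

1472.93 nL

In nL:
  0.0509 μL = 0.0509 × 10³ nL = 50.9
  0.934 μL = 0.934 × 10³ nL = 934
  85600 pL = 85600 × 10⁻³ nL = 85.6
  4.43 nL → 4.43
  398 nL → 398
Sum: 50.9 + 934 + 85.6 + 4.43 + 398 = 1472.93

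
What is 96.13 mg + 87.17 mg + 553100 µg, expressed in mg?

In mg:
  96.13 mg → 96.13
  87.17 mg → 87.17
  553100 µg = 553100 × 10⁻³ mg = 553.1
Sum: 96.13 + 87.17 + 553.1 = 736.4

736.4 mg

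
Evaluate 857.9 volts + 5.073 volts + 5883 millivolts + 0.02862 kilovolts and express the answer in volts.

897.476 volts

In volts:
  857.9 volts → 857.9
  5.073 volts → 5.073
  5883 millivolts = 5883 × 10^-3 volts = 5.883
  0.02862 kilovolts = 0.02862 × 10^3 volts = 28.62
Sum: 857.9 + 5.073 + 5.883 + 28.62 = 897.476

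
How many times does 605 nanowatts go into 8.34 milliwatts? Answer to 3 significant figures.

(8.34 × 10^-3) / (605 × 10^-9) = 0.01379 × 10^6

13800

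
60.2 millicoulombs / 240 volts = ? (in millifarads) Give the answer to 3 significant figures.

0.251 millifarads

(60.2 × 10^-3) / (240) = 0.25083 × 10^-3 F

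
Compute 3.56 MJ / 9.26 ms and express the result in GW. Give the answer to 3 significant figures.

(3.56 × 10⁶) / (9.26 × 10⁻³) = 0.38445 × 10⁹ W

0.384 GW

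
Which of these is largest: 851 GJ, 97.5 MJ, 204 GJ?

851 GJ = 851000000000 J
97.5 MJ = 97500000 J
204 GJ = 204000000000 J

851 GJ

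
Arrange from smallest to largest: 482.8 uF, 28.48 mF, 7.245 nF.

482.8 uF = 0.0004828 F
28.48 mF = 0.02848 F
7.245 nF = 0.000000007245 F

7.245 nF < 482.8 uF < 28.48 mF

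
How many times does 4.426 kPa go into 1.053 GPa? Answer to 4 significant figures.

(1.053 × 10⁹) / (4.426 × 10³) = 0.23791 × 10⁶

237900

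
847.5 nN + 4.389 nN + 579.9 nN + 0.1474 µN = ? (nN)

In nN:
  847.5 nN → 847.5
  4.389 nN → 4.389
  579.9 nN → 579.9
  0.1474 µN = 0.1474 × 10^3 nN = 147.4
Sum: 847.5 + 4.389 + 579.9 + 147.4 = 1579.189

1579.189 nN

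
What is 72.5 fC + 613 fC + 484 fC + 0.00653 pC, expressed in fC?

1176.03 fC

In fC:
  72.5 fC → 72.5
  613 fC → 613
  484 fC → 484
  0.00653 pC = 0.00653 × 10^3 fC = 6.53
Sum: 72.5 + 613 + 484 + 6.53 = 1176.03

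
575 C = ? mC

(no prefix) = 1e0, milli = 1e-3; factor is 1e3.
575 × 1e3 = 575000

575000 mC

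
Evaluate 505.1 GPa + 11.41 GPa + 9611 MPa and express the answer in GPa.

526.121 GPa

In GPa:
  505.1 GPa → 505.1
  11.41 GPa → 11.41
  9611 MPa = 9611 × 10^-3 GPa = 9.611
Sum: 505.1 + 11.41 + 9.611 = 526.121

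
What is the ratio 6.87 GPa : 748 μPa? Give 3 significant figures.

9180000000000

(6.87e9) / (748e-6) = 0.009184e15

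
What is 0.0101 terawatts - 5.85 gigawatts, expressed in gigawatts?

4.25 gigawatts

In gigawatts:
  0.0101 terawatts = 0.0101 × 10^3 gigawatts = 10.1
  5.85 gigawatts → 5.85
Difference: 10.1 - 5.85 = 4.25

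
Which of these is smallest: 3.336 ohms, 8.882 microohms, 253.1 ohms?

3.336 ohms = 3.336 ohms
8.882 microohms = 0.000008882 ohms
253.1 ohms = 253.1 ohms

8.882 microohms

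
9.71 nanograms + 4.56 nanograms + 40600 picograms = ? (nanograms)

In nanograms:
  9.71 nanograms → 9.71
  4.56 nanograms → 4.56
  40600 picograms = 40600 × 10^-3 nanograms = 40.6
Sum: 9.71 + 4.56 + 40.6 = 54.87

54.87 nanograms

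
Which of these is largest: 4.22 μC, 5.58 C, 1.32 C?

4.22 μC = 0.00000422 C
5.58 C = 5.58 C
1.32 C = 1.32 C

5.58 C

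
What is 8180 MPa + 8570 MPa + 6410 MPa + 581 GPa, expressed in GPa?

In GPa:
  8180 MPa = 8180 × 10⁻³ GPa = 8.18
  8570 MPa = 8570 × 10⁻³ GPa = 8.57
  6410 MPa = 6410 × 10⁻³ GPa = 6.41
  581 GPa → 581
Sum: 8.18 + 8.57 + 6.41 + 581 = 604.16

604.16 GPa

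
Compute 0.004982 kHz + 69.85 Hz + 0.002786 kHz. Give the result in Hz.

In Hz:
  0.004982 kHz = 0.004982 × 10^3 Hz = 4.982
  69.85 Hz → 69.85
  0.002786 kHz = 0.002786 × 10^3 Hz = 2.786
Sum: 4.982 + 69.85 + 2.786 = 77.618

77.618 Hz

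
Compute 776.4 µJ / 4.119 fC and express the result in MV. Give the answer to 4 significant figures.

188500 MV

(776.4 × 10^-6) / (4.119 × 10^-15) = 188.492 × 10^9 V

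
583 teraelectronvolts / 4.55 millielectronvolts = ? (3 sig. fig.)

(583e12) / (4.55e-3) = 128.1e15

128000000000000000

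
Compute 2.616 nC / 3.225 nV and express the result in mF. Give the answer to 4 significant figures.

811.2 mF

(2.616 × 10⁻⁹) / (3.225 × 10⁻⁹) = 0.811163 F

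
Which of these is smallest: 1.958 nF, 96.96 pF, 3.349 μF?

96.96 pF

1.958 nF = 0.000000001958 F
96.96 pF = 0.00000000009696 F
3.349 μF = 0.000003349 F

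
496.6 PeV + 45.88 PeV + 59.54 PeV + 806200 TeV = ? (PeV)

1408.22 PeV

In PeV:
  496.6 PeV → 496.6
  45.88 PeV → 45.88
  59.54 PeV → 59.54
  806200 TeV = 806200 × 10⁻³ PeV = 806.2
Sum: 496.6 + 45.88 + 59.54 + 806.2 = 1408.22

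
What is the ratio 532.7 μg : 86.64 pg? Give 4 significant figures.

6148000

(532.7 × 10⁻⁶) / (86.64 × 10⁻¹²) = 6.1484 × 10⁶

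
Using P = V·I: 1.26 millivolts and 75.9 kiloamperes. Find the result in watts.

95.634 watts

1.26e-3 × 75.9e3 = 95.634 W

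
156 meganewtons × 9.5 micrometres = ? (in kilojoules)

1.482 kilojoules

156e6 × 9.5e-6 = 1482 J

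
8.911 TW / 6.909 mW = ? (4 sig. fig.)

(8.911e12) / (6.909e-3) = 1.2898e15

1290000000000000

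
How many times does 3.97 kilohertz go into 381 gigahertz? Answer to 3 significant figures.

96000000

(381 × 10⁹) / (3.97 × 10³) = 95.97 × 10⁶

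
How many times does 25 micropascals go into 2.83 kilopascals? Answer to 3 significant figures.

(2.83 × 10³) / (25 × 10⁻⁶) = 0.1132 × 10⁹

113000000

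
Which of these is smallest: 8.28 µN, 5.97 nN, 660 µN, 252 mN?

8.28 µN = 0.00000828 N
5.97 nN = 0.00000000597 N
660 µN = 0.00066 N
252 mN = 0.252 N

5.97 nN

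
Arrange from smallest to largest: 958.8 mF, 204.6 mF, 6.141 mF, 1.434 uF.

1.434 uF < 6.141 mF < 204.6 mF < 958.8 mF

958.8 mF = 0.9588 F
204.6 mF = 0.2046 F
6.141 mF = 0.006141 F
1.434 uF = 0.000001434 F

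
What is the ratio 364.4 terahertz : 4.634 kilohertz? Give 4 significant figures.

(364.4 × 10^12) / (4.634 × 10^3) = 78.636 × 10^9

78640000000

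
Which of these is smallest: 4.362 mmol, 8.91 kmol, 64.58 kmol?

4.362 mmol = 0.004362 mol
8.91 kmol = 8910 mol
64.58 kmol = 64580 mol

4.362 mmol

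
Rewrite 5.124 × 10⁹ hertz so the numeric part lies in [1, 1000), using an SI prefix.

= 5.124 × 10⁹ hertz; 10⁹ is giga.

5.124 gigahertz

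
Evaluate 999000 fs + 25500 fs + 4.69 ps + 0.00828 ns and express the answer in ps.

In ps:
  999000 fs = 999000 × 10^-3 ps = 999
  25500 fs = 25500 × 10^-3 ps = 25.5
  4.69 ps → 4.69
  0.00828 ns = 0.00828 × 10^3 ps = 8.28
Sum: 999 + 25.5 + 4.69 + 8.28 = 1037.47

1037.47 ps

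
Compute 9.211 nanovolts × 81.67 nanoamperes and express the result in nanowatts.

0.00000075226237 nanowatts

9.211 × 10^-9 × 81.67 × 10^-9 = 752.26237 × 10^-18 W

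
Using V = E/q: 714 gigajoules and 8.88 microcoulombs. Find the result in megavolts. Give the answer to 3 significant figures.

80400000000 megavolts

(714e9) / (8.88e-6) = 80.405e15 V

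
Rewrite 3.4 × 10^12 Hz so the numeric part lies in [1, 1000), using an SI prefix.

= 3.4 × 10^12 Hz; 10^12 is tera.

3.4 THz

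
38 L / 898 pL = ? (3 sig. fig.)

(38) / (898e-12) = 0.04232e12

42300000000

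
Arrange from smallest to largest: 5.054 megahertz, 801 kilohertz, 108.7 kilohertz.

5.054 megahertz = 5054000 hertz
801 kilohertz = 801000 hertz
108.7 kilohertz = 108700 hertz

108.7 kilohertz < 801 kilohertz < 5.054 megahertz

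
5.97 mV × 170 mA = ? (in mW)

5.97e-3 × 170e-3 = 1014.9e-6 W

1.0149 mW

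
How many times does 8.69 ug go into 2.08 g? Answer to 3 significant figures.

239000

(2.08) / (8.69 × 10^-6) = 0.2394 × 10^6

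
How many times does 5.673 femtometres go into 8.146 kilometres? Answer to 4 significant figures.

1436000000000000000

(8.146 × 10³) / (5.673 × 10⁻¹⁵) = 1.4359 × 10¹⁸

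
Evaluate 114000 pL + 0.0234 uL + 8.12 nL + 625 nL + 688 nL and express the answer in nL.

In nL:
  114000 pL = 114000 × 10⁻³ nL = 114
  0.0234 uL = 0.0234 × 10³ nL = 23.4
  8.12 nL → 8.12
  625 nL → 625
  688 nL → 688
Sum: 114 + 23.4 + 8.12 + 625 + 688 = 1458.52

1458.52 nL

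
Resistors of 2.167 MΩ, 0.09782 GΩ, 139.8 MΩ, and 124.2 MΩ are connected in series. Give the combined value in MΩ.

In MΩ:
  2.167 MΩ → 2.167
  0.09782 GΩ = 0.09782e3 MΩ = 97.82
  139.8 MΩ → 139.8
  124.2 MΩ → 124.2
Sum: 2.167 + 97.82 + 139.8 + 124.2 = 363.987

363.987 MΩ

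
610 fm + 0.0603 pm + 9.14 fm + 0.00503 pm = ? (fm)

684.47 fm

In fm:
  610 fm → 610
  0.0603 pm = 0.0603 × 10^3 fm = 60.3
  9.14 fm → 9.14
  0.00503 pm = 0.00503 × 10^3 fm = 5.03
Sum: 610 + 60.3 + 9.14 + 5.03 = 684.47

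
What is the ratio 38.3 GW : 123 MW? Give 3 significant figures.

311

(38.3e9) / (123e6) = 0.3114e3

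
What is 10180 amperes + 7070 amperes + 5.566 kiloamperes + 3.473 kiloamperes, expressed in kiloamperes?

In kiloamperes:
  10180 amperes = 10180 × 10⁻³ kiloamperes = 10.18
  7070 amperes = 7070 × 10⁻³ kiloamperes = 7.07
  5.566 kiloamperes → 5.566
  3.473 kiloamperes → 3.473
Sum: 10.18 + 7.07 + 5.566 + 3.473 = 26.289

26.289 kiloamperes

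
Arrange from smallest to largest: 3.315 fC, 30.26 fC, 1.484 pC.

3.315 fC = 0.000000000000003315 C
30.26 fC = 0.00000000000003026 C
1.484 pC = 0.000000000001484 C

3.315 fC < 30.26 fC < 1.484 pC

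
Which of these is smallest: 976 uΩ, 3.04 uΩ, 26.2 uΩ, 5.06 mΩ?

976 uΩ = 0.000976 Ω
3.04 uΩ = 0.00000304 Ω
26.2 uΩ = 0.0000262 Ω
5.06 mΩ = 0.00506 Ω

3.04 uΩ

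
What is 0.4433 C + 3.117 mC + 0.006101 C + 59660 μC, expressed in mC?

In mC:
  0.4433 C = 0.4433 × 10³ mC = 443.3
  3.117 mC → 3.117
  0.006101 C = 0.006101 × 10³ mC = 6.101
  59660 μC = 59660 × 10⁻³ mC = 59.66
Sum: 443.3 + 3.117 + 6.101 + 59.66 = 512.178

512.178 mC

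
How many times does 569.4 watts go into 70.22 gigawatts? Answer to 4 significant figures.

123300000

(70.22 × 10⁹) / (569.4) = 0.12332 × 10⁹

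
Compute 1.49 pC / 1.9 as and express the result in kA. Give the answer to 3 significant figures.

784 kA

(1.49 × 10⁻¹²) / (1.9 × 10⁻¹⁸) = 0.78421 × 10⁶ A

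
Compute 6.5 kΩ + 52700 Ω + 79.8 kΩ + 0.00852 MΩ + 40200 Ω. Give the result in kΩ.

187.72 kΩ

In kΩ:
  6.5 kΩ → 6.5
  52700 Ω = 52700e-3 kΩ = 52.7
  79.8 kΩ → 79.8
  0.00852 MΩ = 0.00852e3 kΩ = 8.52
  40200 Ω = 40200e-3 kΩ = 40.2
Sum: 6.5 + 52.7 + 79.8 + 8.52 + 40.2 = 187.72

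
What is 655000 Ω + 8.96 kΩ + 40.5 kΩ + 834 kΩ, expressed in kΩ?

1538.46 kΩ

In kΩ:
  655000 Ω = 655000 × 10⁻³ kΩ = 655
  8.96 kΩ → 8.96
  40.5 kΩ → 40.5
  834 kΩ → 834
Sum: 655 + 8.96 + 40.5 + 834 = 1538.46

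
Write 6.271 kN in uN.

kilo = 10³, micro = 10⁻⁶; factor is 10⁹.
6.271 × 10⁹ = 6271000000

6271000000 uN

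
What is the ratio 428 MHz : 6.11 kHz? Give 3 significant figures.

70000

(428 × 10^6) / (6.11 × 10^3) = 70.05 × 10^3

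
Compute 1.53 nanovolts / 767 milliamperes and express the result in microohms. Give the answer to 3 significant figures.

(1.53 × 10⁻⁹) / (767 × 10⁻³) = 0.0019948 × 10⁻⁶ Ω

0.00199 microohms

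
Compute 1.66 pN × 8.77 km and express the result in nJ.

14.5582 nJ

1.66 × 10⁻¹² × 8.77 × 10³ = 14.5582 × 10⁻⁹ J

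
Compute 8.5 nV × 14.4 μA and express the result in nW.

0.0001224 nW

8.5e-9 × 14.4e-6 = 122.4e-15 W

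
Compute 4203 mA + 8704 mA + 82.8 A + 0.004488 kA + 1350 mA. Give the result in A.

In A:
  4203 mA = 4203e-3 A = 4.203
  8704 mA = 8704e-3 A = 8.704
  82.8 A → 82.8
  0.004488 kA = 0.004488e3 A = 4.488
  1350 mA = 1350e-3 A = 1.35
Sum: 4.203 + 8.704 + 82.8 + 4.488 + 1.35 = 101.545

101.545 A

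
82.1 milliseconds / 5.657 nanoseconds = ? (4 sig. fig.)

(82.1 × 10^-3) / (5.657 × 10^-9) = 14.513 × 10^6

14510000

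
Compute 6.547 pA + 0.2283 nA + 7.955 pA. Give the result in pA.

In pA:
  6.547 pA → 6.547
  0.2283 nA = 0.2283 × 10^3 pA = 228.3
  7.955 pA → 7.955
Sum: 6.547 + 228.3 + 7.955 = 242.802

242.802 pA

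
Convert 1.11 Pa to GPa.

0.00000000111 GPa

(no prefix) = 10^0, giga = 10^9; factor is 10^-9.
1.11 × 10^-9 = 0.00000000111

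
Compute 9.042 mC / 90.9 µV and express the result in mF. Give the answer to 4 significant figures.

99470 mF

(9.042 × 10⁻³) / (90.9 × 10⁻⁶) = 0.0994719 × 10³ F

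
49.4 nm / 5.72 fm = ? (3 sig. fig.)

(49.4 × 10^-9) / (5.72 × 10^-15) = 8.636 × 10^6

8640000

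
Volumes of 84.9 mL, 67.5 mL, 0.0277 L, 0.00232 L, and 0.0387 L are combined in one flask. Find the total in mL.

In mL:
  84.9 mL → 84.9
  67.5 mL → 67.5
  0.0277 L = 0.0277 × 10³ mL = 27.7
  0.00232 L = 0.00232 × 10³ mL = 2.32
  0.0387 L = 0.0387 × 10³ mL = 38.7
Sum: 84.9 + 67.5 + 27.7 + 2.32 + 38.7 = 221.12

221.12 mL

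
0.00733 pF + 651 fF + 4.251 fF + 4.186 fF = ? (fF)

In fF:
  0.00733 pF = 0.00733e3 fF = 7.33
  651 fF → 651
  4.251 fF → 4.251
  4.186 fF → 4.186
Sum: 7.33 + 651 + 4.251 + 4.186 = 666.767

666.767 fF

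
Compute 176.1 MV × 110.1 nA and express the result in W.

19.38861 W

176.1 × 10^6 × 110.1 × 10^-9 = 19388.61 × 10^-3 W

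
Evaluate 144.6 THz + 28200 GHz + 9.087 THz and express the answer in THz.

181.887 THz

In THz:
  144.6 THz → 144.6
  28200 GHz = 28200 × 10⁻³ THz = 28.2
  9.087 THz → 9.087
Sum: 144.6 + 28.2 + 9.087 = 181.887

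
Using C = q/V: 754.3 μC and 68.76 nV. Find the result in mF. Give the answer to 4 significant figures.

10970000 mF

(754.3 × 10⁻⁶) / (68.76 × 10⁻⁹) = 10.97 × 10³ F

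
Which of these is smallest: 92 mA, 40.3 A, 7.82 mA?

92 mA = 0.092 A
40.3 A = 40.3 A
7.82 mA = 0.00782 A

7.82 mA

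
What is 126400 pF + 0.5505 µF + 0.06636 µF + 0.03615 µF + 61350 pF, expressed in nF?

In nF:
  126400 pF = 126400 × 10^-3 nF = 126.4
  0.5505 µF = 0.5505 × 10^3 nF = 550.5
  0.06636 µF = 0.06636 × 10^3 nF = 66.36
  0.03615 µF = 0.03615 × 10^3 nF = 36.15
  61350 pF = 61350 × 10^-3 nF = 61.35
Sum: 126.4 + 550.5 + 66.36 + 36.15 + 61.35 = 840.76

840.76 nF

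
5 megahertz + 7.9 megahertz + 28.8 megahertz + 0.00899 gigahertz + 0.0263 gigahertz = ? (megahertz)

In megahertz:
  5 megahertz → 5
  7.9 megahertz → 7.9
  28.8 megahertz → 28.8
  0.00899 gigahertz = 0.00899e3 megahertz = 8.99
  0.0263 gigahertz = 0.0263e3 megahertz = 26.3
Sum: 5 + 7.9 + 28.8 + 8.99 + 26.3 = 76.99

76.99 megahertz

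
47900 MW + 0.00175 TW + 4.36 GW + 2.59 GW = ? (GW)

56.6 GW

In GW:
  47900 MW = 47900e-3 GW = 47.9
  0.00175 TW = 0.00175e3 GW = 1.75
  4.36 GW → 4.36
  2.59 GW → 2.59
Sum: 47.9 + 1.75 + 4.36 + 2.59 = 56.6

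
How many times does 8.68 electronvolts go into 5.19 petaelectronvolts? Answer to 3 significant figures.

(5.19 × 10¹⁵) / (8.68) = 0.5979 × 10¹⁵

598000000000000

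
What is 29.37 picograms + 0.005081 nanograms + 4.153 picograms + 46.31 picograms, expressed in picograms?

In picograms:
  29.37 picograms → 29.37
  0.005081 nanograms = 0.005081 × 10³ picograms = 5.081
  4.153 picograms → 4.153
  46.31 picograms → 46.31
Sum: 29.37 + 5.081 + 4.153 + 46.31 = 84.914

84.914 picograms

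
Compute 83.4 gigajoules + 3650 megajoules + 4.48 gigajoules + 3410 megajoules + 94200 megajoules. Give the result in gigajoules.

189.14 gigajoules

In gigajoules:
  83.4 gigajoules → 83.4
  3650 megajoules = 3650e-3 gigajoules = 3.65
  4.48 gigajoules → 4.48
  3410 megajoules = 3410e-3 gigajoules = 3.41
  94200 megajoules = 94200e-3 gigajoules = 94.2
Sum: 83.4 + 3.65 + 4.48 + 3.41 + 94.2 = 189.14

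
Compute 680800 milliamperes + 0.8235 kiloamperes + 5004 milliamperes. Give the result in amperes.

In amperes:
  680800 milliamperes = 680800 × 10^-3 amperes = 680.8
  0.8235 kiloamperes = 0.8235 × 10^3 amperes = 823.5
  5004 milliamperes = 5004 × 10^-3 amperes = 5.004
Sum: 680.8 + 823.5 + 5.004 = 1509.304

1509.304 amperes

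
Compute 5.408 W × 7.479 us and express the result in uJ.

40.446432 uJ

5.408 × 7.479e-6 = 40.446432e-6 J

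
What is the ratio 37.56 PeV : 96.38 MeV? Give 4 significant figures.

(37.56 × 10¹⁵) / (96.38 × 10⁶) = 0.38971 × 10⁹

389700000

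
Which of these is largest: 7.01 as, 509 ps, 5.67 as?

509 ps

7.01 as = 0.00000000000000000701 s
509 ps = 0.000000000509 s
5.67 as = 0.00000000000000000567 s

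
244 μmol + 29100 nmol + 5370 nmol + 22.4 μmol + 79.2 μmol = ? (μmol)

380.07 μmol

In μmol:
  244 μmol → 244
  29100 nmol = 29100e-3 μmol = 29.1
  5370 nmol = 5370e-3 μmol = 5.37
  22.4 μmol → 22.4
  79.2 μmol → 79.2
Sum: 244 + 29.1 + 5.37 + 22.4 + 79.2 = 380.07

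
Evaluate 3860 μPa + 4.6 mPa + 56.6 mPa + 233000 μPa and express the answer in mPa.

In mPa:
  3860 μPa = 3860 × 10^-3 mPa = 3.86
  4.6 mPa → 4.6
  56.6 mPa → 56.6
  233000 μPa = 233000 × 10^-3 mPa = 233
Sum: 3.86 + 4.6 + 56.6 + 233 = 298.06

298.06 mPa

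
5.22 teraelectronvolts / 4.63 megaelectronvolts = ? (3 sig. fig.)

1130000

(5.22e12) / (4.63e6) = 1.127e6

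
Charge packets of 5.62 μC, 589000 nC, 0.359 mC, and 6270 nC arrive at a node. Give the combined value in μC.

In μC:
  5.62 μC → 5.62
  589000 nC = 589000 × 10^-3 μC = 589
  0.359 mC = 0.359 × 10^3 μC = 359
  6270 nC = 6270 × 10^-3 μC = 6.27
Sum: 5.62 + 589 + 359 + 6.27 = 959.89

959.89 μC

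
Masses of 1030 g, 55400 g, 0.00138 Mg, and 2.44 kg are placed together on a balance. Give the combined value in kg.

60.25 kg

In kg:
  1030 g = 1030e-3 kg = 1.03
  55400 g = 55400e-3 kg = 55.4
  0.00138 Mg = 0.00138e3 kg = 1.38
  2.44 kg → 2.44
Sum: 1.03 + 55.4 + 1.38 + 2.44 = 60.25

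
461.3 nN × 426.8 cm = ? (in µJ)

1.9688284 µJ

461.3e-9 × 426.8e-2 = 196882.84e-11 J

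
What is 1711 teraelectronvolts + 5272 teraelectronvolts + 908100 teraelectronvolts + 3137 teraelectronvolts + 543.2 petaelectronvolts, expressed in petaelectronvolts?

In petaelectronvolts:
  1711 teraelectronvolts = 1711 × 10^-3 petaelectronvolts = 1.711
  5272 teraelectronvolts = 5272 × 10^-3 petaelectronvolts = 5.272
  908100 teraelectronvolts = 908100 × 10^-3 petaelectronvolts = 908.1
  3137 teraelectronvolts = 3137 × 10^-3 petaelectronvolts = 3.137
  543.2 petaelectronvolts → 543.2
Sum: 1.711 + 5.272 + 908.1 + 3.137 + 543.2 = 1461.42

1461.42 petaelectronvolts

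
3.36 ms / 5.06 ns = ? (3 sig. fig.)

664000

(3.36e-3) / (5.06e-9) = 0.664e6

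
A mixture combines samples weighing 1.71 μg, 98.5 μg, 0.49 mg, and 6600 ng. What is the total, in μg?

596.81 μg

In μg:
  1.71 μg → 1.71
  98.5 μg → 98.5
  0.49 mg = 0.49 × 10³ μg = 490
  6600 ng = 6600 × 10⁻³ μg = 6.6
Sum: 1.71 + 98.5 + 490 + 6.6 = 596.81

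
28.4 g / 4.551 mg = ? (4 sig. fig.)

6240

(28.4) / (4.551e-3) = 6.2404e3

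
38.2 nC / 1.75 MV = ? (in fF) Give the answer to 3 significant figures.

21.8 fF

(38.2 × 10^-9) / (1.75 × 10^6) = 21.829 × 10^-15 F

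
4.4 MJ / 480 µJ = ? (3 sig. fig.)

(4.4 × 10^6) / (480 × 10^-6) = 0.009167 × 10^12

9170000000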